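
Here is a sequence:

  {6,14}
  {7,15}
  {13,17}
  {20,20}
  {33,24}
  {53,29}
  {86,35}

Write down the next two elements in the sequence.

{139,42}, {225,50}

First slot: each term is the sum of the two before it, so 6, 7, 13, 20, 33, 53, 86 → 139 → 225.
Second slot goes 14, 15, 17, 20, 24, 29, 35 → 42 → 50 (differences are 1, 2, 3, … (increasing by 1 each time)).
So the next two elements are {139,42} and {225,50}.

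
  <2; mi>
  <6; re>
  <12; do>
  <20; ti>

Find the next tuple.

For the first slot, differences are 4, 6, 8, … (increasing by 2 each time): 2, 6, 12, 20 → 30.
Note: mi, re, do, ti → la (runs backward through the solfège scale do→ti).
Combining the parts gives <30; la>.

<30; la>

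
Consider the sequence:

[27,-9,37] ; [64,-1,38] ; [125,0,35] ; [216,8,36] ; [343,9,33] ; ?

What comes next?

[512,17,34]

For the first entry, perfect cubes: 3³, 4³, 5³, …: 27, 64, 125, 216, 343 → 512.
Second entry: alternating steps +8, +1, +8, +1, …, so -9, -1, 0, 8, 9 → 17.
Third entry: alternating steps +1, −3, +1, −3, …; 37, 38, 35, 36, 33 → 34.
Putting it together: [512,17,34].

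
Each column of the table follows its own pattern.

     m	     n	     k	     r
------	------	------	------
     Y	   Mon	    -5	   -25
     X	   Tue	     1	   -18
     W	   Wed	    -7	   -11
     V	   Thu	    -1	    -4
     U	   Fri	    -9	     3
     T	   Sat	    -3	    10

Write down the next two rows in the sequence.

S  Sun  -11  17; R  Mon  -5  24

Column m: letters move back 1 place in the alphabet, so Y, X, W, V, U, T → S → R.
Column n: runs through the weekdays Mon→Sun; Mon, Tue, Wed, Thu, Fri, Sat → Sun → Mon.
Column k: -5, 1, -7, -1, -9, -3 → -11 → -5 (alternating steps +6, −8, +6, −8, …).
Column r: +7 each step, so -25, -18, -11, -4, 3, 10 → 17 → 24.
So the next two rows are S  Sun  -11  17 and R  Mon  -5  24.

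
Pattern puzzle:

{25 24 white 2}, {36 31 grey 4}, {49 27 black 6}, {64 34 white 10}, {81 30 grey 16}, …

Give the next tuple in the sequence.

First component goes 25, 36, 49, 64, 81 → 100 (perfect squares: 5², 6², 7², …).
Second component — alternating steps +7, −4, +7, −4, …: 24, 31, 27, 34, 30 → 37.
Shade: repeats white → grey → black, so white, grey, black, white, grey → black.
Fourth component: each term is the sum of the two before it, so 2, 4, 6, 10, 16 → 26.
Combining the parts gives {100 37 black 26}.

{100 37 black 26}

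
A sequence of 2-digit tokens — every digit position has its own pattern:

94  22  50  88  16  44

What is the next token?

First digit: 9, 2, 5, 8, 1, 4 → 7 (+3 each step, mod 10).
Second digit: −2 each step, mod 10; 4, 2, 0, 8, 6, 4 → 2.
Putting it together: 72.

72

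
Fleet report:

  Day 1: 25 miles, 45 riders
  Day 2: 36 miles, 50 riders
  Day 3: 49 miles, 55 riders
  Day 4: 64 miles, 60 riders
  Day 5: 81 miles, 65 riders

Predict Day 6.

100 miles, 70 riders

Miles: perfect squares: 5², 6², 7², …, so 25, 36, 49, 64, 81 → 100.
For the riders, +5 each step: 45, 50, 55, 60, 65 → 70.
So the next record is 100 miles, 70 riders.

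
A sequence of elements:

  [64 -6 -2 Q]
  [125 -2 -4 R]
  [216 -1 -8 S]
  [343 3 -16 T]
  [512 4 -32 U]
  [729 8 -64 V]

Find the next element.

First value goes 64, 125, 216, 343, 512, 729 → 1000 (perfect cubes: 4³, 5³, 6³, …).
For the second value, alternating steps +4, +1, +4, +1, …: -6, -2, -1, 3, 4, 8 → 9.
For the third value, ×2 each step: -2, -4, -8, -16, -32, -64 → -128.
Letter — letters move forward 1 place in the alphabet: Q, R, S, T, U, V → W.
Combining the parts gives [1000 9 -128 W].

[1000 9 -128 W]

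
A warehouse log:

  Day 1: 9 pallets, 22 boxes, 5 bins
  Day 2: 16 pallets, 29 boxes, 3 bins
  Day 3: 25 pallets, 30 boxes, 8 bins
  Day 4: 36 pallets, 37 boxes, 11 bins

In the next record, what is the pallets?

49

Pallets goes 9, 16, 25, 36 → 49 (perfect squares: 3², 4², 5², …).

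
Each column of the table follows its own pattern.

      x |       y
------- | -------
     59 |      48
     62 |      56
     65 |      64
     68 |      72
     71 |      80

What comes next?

Column x: +3 each step, so 59, 62, 65, 68, 71 → 74.
For the column y, +8 each step: 48, 56, 64, 72, 80 → 88.
Putting it together: 74  88.

74  88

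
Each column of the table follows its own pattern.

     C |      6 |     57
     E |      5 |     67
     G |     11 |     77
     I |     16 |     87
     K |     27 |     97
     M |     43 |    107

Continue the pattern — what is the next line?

Letter: letters move forward 2 places in the alphabet; C, E, G, I, K, M → O.
For the second component, each term is the sum of the two before it: 6, 5, 11, 16, 27, 43 → 70.
For the third component, +10 each step: 57, 67, 77, 87, 97, 107 → 117.
Combining the parts gives O  70  117.

O  70  117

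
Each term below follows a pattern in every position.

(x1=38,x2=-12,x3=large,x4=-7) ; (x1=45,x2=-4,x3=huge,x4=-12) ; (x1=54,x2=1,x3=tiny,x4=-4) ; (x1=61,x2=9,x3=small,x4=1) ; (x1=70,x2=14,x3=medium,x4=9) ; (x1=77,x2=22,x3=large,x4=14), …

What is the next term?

(x1=86,x2=27,x3=huge,x4=22)

X1: alternating steps +7, +9, +7, +9, …, so 38, 45, 54, 61, 70, 77 → 86.
X2: alternating steps +8, +5, +8, +5, …; -12, -4, 1, 9, 14, 22 → 27.
X3: large, huge, tiny, small, medium, large → huge (repeats large → huge → tiny → small → medium).
X4: always the previous value of the x2; -7, -12, -4, 1, 9, 14 → 22.
So the next term is (x1=86,x2=27,x3=huge,x4=22).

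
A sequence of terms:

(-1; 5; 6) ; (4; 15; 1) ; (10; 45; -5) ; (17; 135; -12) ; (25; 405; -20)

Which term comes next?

(34; 1215; -29)

First entry — differences are 5, 6, 7, … (increasing by 1 each time): -1, 4, 10, 17, 25 → 34.
For the second entry, ×3 each step: 5, 15, 45, 135, 405 → 1215.
Third entry — together with the first entry always sums to 5: 6, 1, -5, -12, -20 → -29.
Putting it together: (34; 1215; -29).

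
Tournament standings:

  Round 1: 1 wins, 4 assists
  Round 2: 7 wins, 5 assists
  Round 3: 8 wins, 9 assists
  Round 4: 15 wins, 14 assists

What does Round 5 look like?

Wins: each term is the sum of the two before it, so 1, 7, 8, 15 → 23.
Assists: each term is the sum of the two before it; 4, 5, 9, 14 → 23.
So the next row is 23 wins, 23 assists.

23 wins, 23 assists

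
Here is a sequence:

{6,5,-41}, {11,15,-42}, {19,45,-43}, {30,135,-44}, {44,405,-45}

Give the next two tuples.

First value: 6, 11, 19, 30, 44 → 61 → 81 (differences are 5, 8, 11, … (increasing by 3 each time)).
Second value goes 5, 15, 45, 135, 405 → 1215 → 3645 (×3 each step).
Third value goes -41, -42, -43, -44, -45 → -46 → -47 (−1 each step).
So the next two tuples are {61,1215,-46} and {81,3645,-47}.

{61,1215,-46}, {81,3645,-47}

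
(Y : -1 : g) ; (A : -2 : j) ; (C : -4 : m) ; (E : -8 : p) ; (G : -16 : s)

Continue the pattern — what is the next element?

First letter: Y, A, C, E, G → I (letters move forward 2 places in the alphabet, wrapping Z→A).
Second slot: ×2 each step, so -1, -2, -4, -8, -16 → -32.
For the second letter, letters move forward 3 places in the alphabet: g, j, m, p, s → v.
So the next element is (I : -32 : v).

(I : -32 : v)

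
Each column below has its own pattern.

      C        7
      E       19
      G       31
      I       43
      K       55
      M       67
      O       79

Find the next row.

Letter: C, E, G, I, K, M, O → Q (letters move forward 2 places in the alphabet).
Second component — +12 each step: 7, 19, 31, 43, 55, 67, 79 → 91.
Putting it together: Q  91.

Q  91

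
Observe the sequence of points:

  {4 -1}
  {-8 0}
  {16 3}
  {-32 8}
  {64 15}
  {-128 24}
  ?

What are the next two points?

First slot: ×(-2) each step; 4, -8, 16, -32, 64, -128 → 256 → -512.
Second slot: -1, 0, 3, 8, 15, 24 → 35 → 48 (differences are 1, 3, 5, … (increasing by 2 each time)).
Putting the parts together: {256 35} and then {-512 48}.

{256 35}, {-512 48}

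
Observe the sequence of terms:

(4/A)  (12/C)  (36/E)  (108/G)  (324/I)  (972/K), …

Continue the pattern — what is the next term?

First component — ×3 each step: 4, 12, 36, 108, 324, 972 → 2916.
Letter: letters move forward 2 places in the alphabet, so A, C, E, G, I, K → M.
Putting it together: (2916/M).

(2916/M)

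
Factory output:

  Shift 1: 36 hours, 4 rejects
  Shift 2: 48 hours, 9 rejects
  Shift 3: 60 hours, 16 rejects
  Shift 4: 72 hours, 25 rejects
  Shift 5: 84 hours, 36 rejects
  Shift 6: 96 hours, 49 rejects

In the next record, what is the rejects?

Rejects — differences are 5, 7, 9, … (increasing by 2 each time): 4, 9, 16, 25, 36, 49 → 64.

64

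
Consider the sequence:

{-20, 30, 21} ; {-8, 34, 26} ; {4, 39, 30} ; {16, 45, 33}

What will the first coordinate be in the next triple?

First coordinate: +12 each step, so -20, -8, 4, 16 → 28.

28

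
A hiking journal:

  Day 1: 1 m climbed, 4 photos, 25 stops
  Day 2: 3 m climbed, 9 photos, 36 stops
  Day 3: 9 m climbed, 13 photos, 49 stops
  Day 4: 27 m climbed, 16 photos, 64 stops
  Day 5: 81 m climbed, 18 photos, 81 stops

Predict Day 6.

M climbed — ×3 each step: 1, 3, 9, 27, 81 → 243.
For the photos, differences are 5, 4, 3, … (decreasing by 1 each time): 4, 9, 13, 16, 18 → 19.
Stops goes 25, 36, 49, 64, 81 → 100 (perfect squares: 5², 6², 7², …).
Putting it together: 243 m climbed, 19 photos, 100 stops.

243 m climbed, 19 photos, 100 stops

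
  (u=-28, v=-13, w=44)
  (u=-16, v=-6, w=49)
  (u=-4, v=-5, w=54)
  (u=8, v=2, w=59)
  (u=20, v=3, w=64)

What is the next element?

(u=32, v=10, w=69)

For the u, +12 each step: -28, -16, -4, 8, 20 → 32.
V: alternating steps +7, +1, +7, +1, …; -13, -6, -5, 2, 3 → 10.
W — +5 each step: 44, 49, 54, 59, 64 → 69.
So the next element is (u=32, v=10, w=69).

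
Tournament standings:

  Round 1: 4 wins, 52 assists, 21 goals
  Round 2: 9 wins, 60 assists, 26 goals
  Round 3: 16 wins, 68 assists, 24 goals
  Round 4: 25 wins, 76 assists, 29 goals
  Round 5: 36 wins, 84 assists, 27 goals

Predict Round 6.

49 wins, 92 assists, 32 goals

Wins: perfect squares: 2², 3², 4², …; 4, 9, 16, 25, 36 → 49.
Assists: +8 each step, so 52, 60, 68, 76, 84 → 92.
Goals: 21, 26, 24, 29, 27 → 32 (alternating steps +5, −2, +5, −2, …).
So the next row is 49 wins, 92 assists, 32 goals.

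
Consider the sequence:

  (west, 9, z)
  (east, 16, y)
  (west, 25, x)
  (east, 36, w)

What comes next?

Direction: alternates west ↔ east; west, east, west, east → west.
Second part: perfect squares: 3², 4², 5², …, so 9, 16, 25, 36 → 49.
Letter: letters move back 1 place in the alphabet; z, y, x, w → v.
So the next term is (west, 49, v).

(west, 49, v)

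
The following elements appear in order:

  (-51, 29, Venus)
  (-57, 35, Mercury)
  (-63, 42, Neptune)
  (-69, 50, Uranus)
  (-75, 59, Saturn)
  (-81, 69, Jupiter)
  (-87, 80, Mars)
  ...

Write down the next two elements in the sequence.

First coordinate: −6 each step; -51, -57, -63, -69, -75, -81, -87 → -93 → -99.
Second coordinate goes 29, 35, 42, 50, 59, 69, 80 → 92 → 105 (differences are 6, 7, 8, … (increasing by 1 each time)).
Planet — runs backward through the planets Mercury→Neptune: Venus, Mercury, Neptune, Uranus, Saturn, Jupiter, Mars → Earth → Venus.
Putting the parts together: (-93, 92, Earth) and then (-99, 105, Venus).

(-93, 92, Earth), (-99, 105, Venus)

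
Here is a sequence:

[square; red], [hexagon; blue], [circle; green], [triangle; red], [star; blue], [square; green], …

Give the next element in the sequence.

[hexagon; red]

Shape: square, hexagon, circle, triangle, star, square → hexagon (repeats square → hexagon → circle → triangle → star).
Colour: repeats red → blue → green, so red, blue, green, red, blue, green → red.
Combining the parts gives [hexagon; red].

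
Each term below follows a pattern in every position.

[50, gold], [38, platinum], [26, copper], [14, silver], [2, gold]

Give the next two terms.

[-10, platinum], [-22, copper]

For the first coordinate, −12 each step: 50, 38, 26, 14, 2 → -10 → -22.
Metal: gold, platinum, copper, silver, gold → platinum → copper (repeats gold → platinum → copper → silver).
So the next two terms are [-10, platinum] and [-22, copper].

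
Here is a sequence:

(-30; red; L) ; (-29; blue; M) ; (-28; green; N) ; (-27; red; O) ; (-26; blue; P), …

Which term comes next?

First value goes -30, -29, -28, -27, -26 → -25 (+1 each step).
Colour: red, blue, green, red, blue → green (repeats red → blue → green).
Letter — letters move forward 1 place in the alphabet: L, M, N, O, P → Q.
So the next term is (-25; green; Q).

(-25; green; Q)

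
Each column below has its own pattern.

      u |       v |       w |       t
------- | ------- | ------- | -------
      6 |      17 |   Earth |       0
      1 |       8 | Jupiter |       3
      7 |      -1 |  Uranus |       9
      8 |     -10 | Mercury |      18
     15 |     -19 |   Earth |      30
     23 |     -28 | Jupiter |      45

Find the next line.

38  -37  Uranus  63

Column u — each term is the sum of the two before it: 6, 1, 7, 8, 15, 23 → 38.
Column v: −9 each step, so 17, 8, -1, -10, -19, -28 → -37.
Column w — repeats Earth → Jupiter → Uranus → Mercury: Earth, Jupiter, Uranus, Mercury, Earth, Jupiter → Uranus.
Column t goes 0, 3, 9, 18, 30, 45 → 63 (differences are 3, 6, 9, … (increasing by 3 each time)).
Combining the parts gives 38  -37  Uranus  63.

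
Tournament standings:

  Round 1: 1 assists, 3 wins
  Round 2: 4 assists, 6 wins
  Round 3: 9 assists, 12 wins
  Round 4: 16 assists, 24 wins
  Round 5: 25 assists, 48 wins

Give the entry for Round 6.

36 assists, 96 wins

For the assists, perfect squares: 1², 2², 3², …: 1, 4, 9, 16, 25 → 36.
Wins goes 3, 6, 12, 24, 48 → 96 (×2 each step).
Combining the parts gives 36 assists, 96 wins.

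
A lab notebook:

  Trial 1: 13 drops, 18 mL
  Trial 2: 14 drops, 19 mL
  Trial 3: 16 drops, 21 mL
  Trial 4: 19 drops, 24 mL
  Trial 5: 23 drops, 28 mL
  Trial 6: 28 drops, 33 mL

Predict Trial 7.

34 drops, 39 mL

Drops goes 13, 14, 16, 19, 23, 28 → 34 (differences are 1, 2, 3, … (increasing by 1 each time)).
ML: differences are 1, 2, 3, … (increasing by 1 each time), so 18, 19, 21, 24, 28, 33 → 39.
Combining the parts gives 34 drops, 39 mL.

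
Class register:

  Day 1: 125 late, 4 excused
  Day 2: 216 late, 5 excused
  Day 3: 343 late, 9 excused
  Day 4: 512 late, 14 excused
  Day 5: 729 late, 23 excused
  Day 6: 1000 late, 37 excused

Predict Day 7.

Late: 125, 216, 343, 512, 729, 1000 → 1331 (perfect cubes: 5³, 6³, 7³, …).
Excused: each term is the sum of the two before it, so 4, 5, 9, 14, 23, 37 → 60.
So the next line is 1331 late, 60 excused.

1331 late, 60 excused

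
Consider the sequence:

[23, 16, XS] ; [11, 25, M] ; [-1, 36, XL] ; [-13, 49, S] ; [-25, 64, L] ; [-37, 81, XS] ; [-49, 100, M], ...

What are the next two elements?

First value: 23, 11, -1, -13, -25, -37, -49 → -61 → -73 (−12 each step).
Second value: 16, 25, 36, 49, 64, 81, 100 → 121 → 144 (perfect squares: 4², 5², 6², …).
Size goes XS, M, XL, S, L, XS, M → XL → S (repeats XS → M → XL → S → L).
Putting the parts together: [-61, 121, XL] and then [-73, 144, S].

[-61, 121, XL], [-73, 144, S]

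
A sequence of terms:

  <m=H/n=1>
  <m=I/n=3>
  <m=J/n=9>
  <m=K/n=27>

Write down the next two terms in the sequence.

<m=L/n=81>, <m=M/n=243>

For the m, letters move forward 1 place in the alphabet: H, I, J, K → L → M.
N — ×3 each step: 1, 3, 9, 27 → 81 → 243.
Putting the parts together: <m=L/n=81> and then <m=M/n=243>.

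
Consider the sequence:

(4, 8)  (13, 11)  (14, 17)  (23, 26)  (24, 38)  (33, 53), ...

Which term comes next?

First coordinate goes 4, 13, 14, 23, 24, 33 → 34 (alternating steps +9, +1, +9, +1, …).
Second coordinate goes 8, 11, 17, 26, 38, 53 → 71 (differences are 3, 6, 9, … (increasing by 3 each time)).
So the next term is (34, 71).

(34, 71)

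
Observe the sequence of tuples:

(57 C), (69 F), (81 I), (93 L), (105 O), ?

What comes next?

(117 R)

First part: +12 each step; 57, 69, 81, 93, 105 → 117.
Letter: letters move forward 3 places in the alphabet; C, F, I, L, O → R.
Putting it together: (117 R).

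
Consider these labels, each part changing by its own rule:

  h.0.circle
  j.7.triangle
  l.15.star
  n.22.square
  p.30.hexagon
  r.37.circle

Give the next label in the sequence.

Letter: letters move forward 2 places in the alphabet, so h, j, l, n, p, r → t.
Second component goes 0, 7, 15, 22, 30, 37 → 45 (alternating steps +7, +8, +7, +8, …).
Shape: circle, triangle, star, square, hexagon, circle → triangle (repeats circle → triangle → star → square → hexagon).
Combining the parts gives t.45.triangle.

t.45.triangle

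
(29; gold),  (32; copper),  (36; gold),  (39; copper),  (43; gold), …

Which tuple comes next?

First coordinate — alternating steps +3, +4, +3, +4, …: 29, 32, 36, 39, 43 → 46.
Metal: alternates gold ↔ copper; gold, copper, gold, copper, gold → copper.
Putting it together: (46; copper).

(46; copper)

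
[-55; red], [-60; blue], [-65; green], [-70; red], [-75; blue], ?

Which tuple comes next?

[-80; green]

First coordinate goes -55, -60, -65, -70, -75 → -80 (−5 each step).
Colour goes red, blue, green, red, blue → green (repeats red → blue → green).
Putting it together: [-80; green].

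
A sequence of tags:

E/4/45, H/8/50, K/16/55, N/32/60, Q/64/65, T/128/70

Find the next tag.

Letter — letters move forward 3 places in the alphabet: E, H, K, N, Q, T → W.
Second component goes 4, 8, 16, 32, 64, 128 → 256 (×2 each step).
Third component: +5 each step, so 45, 50, 55, 60, 65, 70 → 75.
Putting it together: W/256/75.

W/256/75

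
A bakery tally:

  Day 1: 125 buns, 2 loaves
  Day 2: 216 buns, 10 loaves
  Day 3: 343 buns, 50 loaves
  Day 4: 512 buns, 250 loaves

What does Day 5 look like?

729 buns, 1250 loaves

Buns: perfect cubes: 5³, 6³, 7³, …, so 125, 216, 343, 512 → 729.
Loaves: ×5 each step; 2, 10, 50, 250 → 1250.
So the next line is 729 buns, 1250 loaves.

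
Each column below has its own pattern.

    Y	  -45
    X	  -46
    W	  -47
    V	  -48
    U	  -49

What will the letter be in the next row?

Letter — letters move back 1 place in the alphabet: Y, X, W, V, U → T.

T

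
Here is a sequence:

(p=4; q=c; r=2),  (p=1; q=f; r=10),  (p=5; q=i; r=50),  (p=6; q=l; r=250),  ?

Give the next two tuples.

P: each term is the sum of the two before it; 4, 1, 5, 6 → 11 → 17.
Q: letters move forward 3 places in the alphabet; c, f, i, l → o → r.
R goes 2, 10, 50, 250 → 1250 → 6250 (×5 each step).
Putting the parts together: (p=11; q=o; r=1250) and then (p=17; q=r; r=6250).

(p=11; q=o; r=1250), (p=17; q=r; r=6250)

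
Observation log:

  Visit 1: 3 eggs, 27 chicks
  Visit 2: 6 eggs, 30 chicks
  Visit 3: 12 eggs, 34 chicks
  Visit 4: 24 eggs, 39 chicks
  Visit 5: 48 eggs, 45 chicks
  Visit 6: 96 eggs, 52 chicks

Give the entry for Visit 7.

192 eggs, 60 chicks

Eggs goes 3, 6, 12, 24, 48, 96 → 192 (×2 each step).
Chicks: differences are 3, 4, 5, … (increasing by 1 each time), so 27, 30, 34, 39, 45, 52 → 60.
Combining the parts gives 192 eggs, 60 chicks.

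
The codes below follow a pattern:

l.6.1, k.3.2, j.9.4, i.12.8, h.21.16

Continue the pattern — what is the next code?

g.33.32

Letter: l, k, j, i, h → g (letters move back 1 place in the alphabet).
Second component: each term is the sum of the two before it; 6, 3, 9, 12, 21 → 33.
Third component goes 1, 2, 4, 8, 16 → 32 (×2 each step).
Combining the parts gives g.33.32.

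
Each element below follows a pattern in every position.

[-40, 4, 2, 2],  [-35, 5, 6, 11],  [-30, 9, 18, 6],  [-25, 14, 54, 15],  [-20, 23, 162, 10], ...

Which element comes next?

[-15, 37, 486, 19]

First coordinate: -40, -35, -30, -25, -20 → -15 (+5 each step).
Second coordinate: 4, 5, 9, 14, 23 → 37 (each term is the sum of the two before it).
Third coordinate: ×3 each step, so 2, 6, 18, 54, 162 → 486.
Fourth coordinate — alternating steps +9, −5, +9, −5, …: 2, 11, 6, 15, 10 → 19.
So the next element is [-15, 37, 486, 19].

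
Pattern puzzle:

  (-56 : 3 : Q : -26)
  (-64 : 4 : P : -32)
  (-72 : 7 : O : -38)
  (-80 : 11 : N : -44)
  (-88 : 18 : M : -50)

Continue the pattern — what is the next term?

(-96 : 29 : L : -56)

First slot goes -56, -64, -72, -80, -88 → -96 (−8 each step).
Second slot: each term is the sum of the two before it; 3, 4, 7, 11, 18 → 29.
Letter: letters move back 1 place in the alphabet; Q, P, O, N, M → L.
Fourth slot: -26, -32, -38, -44, -50 → -56 (−6 each step).
Combining the parts gives (-96 : 29 : L : -56).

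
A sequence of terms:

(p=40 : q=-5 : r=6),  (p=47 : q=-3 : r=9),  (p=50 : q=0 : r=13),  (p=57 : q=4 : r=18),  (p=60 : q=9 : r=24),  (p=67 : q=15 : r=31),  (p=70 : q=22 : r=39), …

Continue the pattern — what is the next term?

(p=77 : q=30 : r=48)

P — alternating steps +7, +3, +7, +3, …: 40, 47, 50, 57, 60, 67, 70 → 77.
Q: differences are 2, 3, 4, … (increasing by 1 each time); -5, -3, 0, 4, 9, 15, 22 → 30.
R goes 6, 9, 13, 18, 24, 31, 39 → 48 (differences are 3, 4, 5, … (increasing by 1 each time)).
Combining the parts gives (p=77 : q=30 : r=48).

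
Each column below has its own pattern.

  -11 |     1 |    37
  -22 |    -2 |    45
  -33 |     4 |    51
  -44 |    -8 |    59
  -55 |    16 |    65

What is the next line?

First component: −11 each step, so -11, -22, -33, -44, -55 → -66.
Second component: 1, -2, 4, -8, 16 → -32 (×(-2) each step).
Third component goes 37, 45, 51, 59, 65 → 73 (alternating steps +8, +6, +8, +6, …).
Combining the parts gives -66  -32  73.

-66  -32  73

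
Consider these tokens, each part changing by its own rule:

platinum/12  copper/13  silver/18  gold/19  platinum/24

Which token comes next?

Metal — repeats platinum → copper → silver → gold: platinum, copper, silver, gold, platinum → copper.
For the second component, alternating steps +1, +5, +1, +5, …: 12, 13, 18, 19, 24 → 25.
Combining the parts gives copper/25.

copper/25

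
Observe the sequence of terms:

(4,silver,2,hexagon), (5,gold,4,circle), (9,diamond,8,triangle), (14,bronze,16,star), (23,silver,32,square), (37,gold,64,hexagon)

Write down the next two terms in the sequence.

(60,diamond,128,circle), (97,bronze,256,triangle)

First part goes 4, 5, 9, 14, 23, 37 → 60 → 97 (each term is the sum of the two before it).
Rank goes silver, gold, diamond, bronze, silver, gold → diamond → bronze (repeats silver → gold → diamond → bronze).
Third part: ×2 each step, so 2, 4, 8, 16, 32, 64 → 128 → 256.
Shape: hexagon, circle, triangle, star, square, hexagon → circle → triangle (repeats hexagon → circle → triangle → star → square).
So the next two terms are (60,diamond,128,circle) and (97,bronze,256,triangle).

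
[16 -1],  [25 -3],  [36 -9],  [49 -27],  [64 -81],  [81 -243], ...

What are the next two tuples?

[100 -729], [121 -2187]

First entry goes 16, 25, 36, 49, 64, 81 → 100 → 121 (perfect squares: 4², 5², 6², …).
Second entry — ×3 each step: -1, -3, -9, -27, -81, -243 → -729 → -2187.
So the next two tuples are [100 -729] and [121 -2187].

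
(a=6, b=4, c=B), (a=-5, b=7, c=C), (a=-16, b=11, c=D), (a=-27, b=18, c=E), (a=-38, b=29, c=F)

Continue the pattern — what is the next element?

A goes 6, -5, -16, -27, -38 → -49 (−11 each step).
B: each term is the sum of the two before it; 4, 7, 11, 18, 29 → 47.
C: letters move forward 1 place in the alphabet; B, C, D, E, F → G.
Putting it together: (a=-49, b=47, c=G).

(a=-49, b=47, c=G)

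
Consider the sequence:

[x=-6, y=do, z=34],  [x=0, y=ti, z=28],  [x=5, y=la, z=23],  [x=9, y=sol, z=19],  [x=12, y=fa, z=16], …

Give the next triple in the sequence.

[x=14, y=mi, z=14]

X goes -6, 0, 5, 9, 12 → 14 (differences are 6, 5, 4, … (decreasing by 1 each time)).
Y — runs backward through the solfège scale do→ti: do, ti, la, sol, fa → mi.
Z: together with the x always sums to 28, so 34, 28, 23, 19, 16 → 14.
Combining the parts gives [x=14, y=mi, z=14].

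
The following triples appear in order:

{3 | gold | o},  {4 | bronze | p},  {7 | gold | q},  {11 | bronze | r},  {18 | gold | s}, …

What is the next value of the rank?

bronze

First entry — each term is the sum of the two before it: 3, 4, 7, 11, 18 → 29.
Rank — alternates gold ↔ bronze: gold, bronze, gold, bronze, gold → bronze.
Letter — letters move forward 1 place in the alphabet: o, p, q, r, s → t.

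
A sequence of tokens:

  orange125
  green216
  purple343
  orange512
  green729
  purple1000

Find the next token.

Colour goes orange, green, purple, orange, green, purple → orange (repeats orange → green → purple).
For the second component, perfect cubes: 5³, 6³, 7³, …: 125, 216, 343, 512, 729, 1000 → 1331.
So the next token is orange1331.

orange1331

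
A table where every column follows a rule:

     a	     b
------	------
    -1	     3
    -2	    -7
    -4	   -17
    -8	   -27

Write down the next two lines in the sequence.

-16  -37; -32  -47

For the column a, ×2 each step: -1, -2, -4, -8 → -16 → -32.
Column b — −10 each step: 3, -7, -17, -27 → -37 → -47.
Putting the parts together: -16  -37 and then -32  -47.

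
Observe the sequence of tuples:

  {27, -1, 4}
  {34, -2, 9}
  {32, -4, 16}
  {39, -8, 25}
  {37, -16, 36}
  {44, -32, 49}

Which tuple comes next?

{42, -64, 64}

For the first value, alternating steps +7, −2, +7, −2, …: 27, 34, 32, 39, 37, 44 → 42.
Second value goes -1, -2, -4, -8, -16, -32 → -64 (×2 each step).
Third value: perfect squares: 2², 3², 4², …; 4, 9, 16, 25, 36, 49 → 64.
Putting it together: {42, -64, 64}.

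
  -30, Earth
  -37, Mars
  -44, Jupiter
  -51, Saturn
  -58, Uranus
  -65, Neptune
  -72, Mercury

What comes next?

First component: -30, -37, -44, -51, -58, -65, -72 → -79 (−7 each step).
Planet: Earth, Mars, Jupiter, Saturn, Uranus, Neptune, Mercury → Venus (runs through the planets Mercury→Neptune).
Combining the parts gives -79, Venus.

-79, Venus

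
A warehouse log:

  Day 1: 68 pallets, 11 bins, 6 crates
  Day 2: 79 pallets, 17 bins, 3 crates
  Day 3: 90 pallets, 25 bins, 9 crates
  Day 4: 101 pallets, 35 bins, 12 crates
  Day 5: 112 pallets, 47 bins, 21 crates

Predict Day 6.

Pallets — +11 each step: 68, 79, 90, 101, 112 → 123.
Bins: differences are 6, 8, 10, … (increasing by 2 each time), so 11, 17, 25, 35, 47 → 61.
Crates goes 6, 3, 9, 12, 21 → 33 (each term is the sum of the two before it).
Combining the parts gives 123 pallets, 61 bins, 33 crates.

123 pallets, 61 bins, 33 crates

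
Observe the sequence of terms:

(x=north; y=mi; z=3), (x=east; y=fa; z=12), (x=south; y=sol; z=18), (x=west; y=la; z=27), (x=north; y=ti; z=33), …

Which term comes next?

(x=east; y=do; z=42)

For the x, repeats north → east → south → west: north, east, south, west, north → east.
Y: runs through the solfège scale do→ti, so mi, fa, sol, la, ti → do.
Z: 3, 12, 18, 27, 33 → 42 (alternating steps +9, +6, +9, +6, …).
So the next term is (x=east; y=do; z=42).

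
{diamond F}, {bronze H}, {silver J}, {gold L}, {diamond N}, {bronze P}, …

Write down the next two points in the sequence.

For the rank, repeats diamond → bronze → silver → gold: diamond, bronze, silver, gold, diamond, bronze → silver → gold.
Letter: letters move forward 2 places in the alphabet, so F, H, J, L, N, P → R → T.
So the next two points are {silver R} and {gold T}.

{silver R}, {gold T}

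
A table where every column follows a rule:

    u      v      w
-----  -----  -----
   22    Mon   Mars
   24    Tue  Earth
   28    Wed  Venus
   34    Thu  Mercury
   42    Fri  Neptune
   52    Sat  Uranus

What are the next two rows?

64  Sun  Saturn; 78  Mon  Jupiter

Column u goes 22, 24, 28, 34, 42, 52 → 64 → 78 (differences are 2, 4, 6, … (increasing by 2 each time)).
Column v: runs through the weekdays Mon→Sun; Mon, Tue, Wed, Thu, Fri, Sat → Sun → Mon.
Column w: Mars, Earth, Venus, Mercury, Neptune, Uranus → Saturn → Jupiter (runs backward through the planets Mercury→Neptune).
Putting the parts together: 64  Sun  Saturn and then 78  Mon  Jupiter.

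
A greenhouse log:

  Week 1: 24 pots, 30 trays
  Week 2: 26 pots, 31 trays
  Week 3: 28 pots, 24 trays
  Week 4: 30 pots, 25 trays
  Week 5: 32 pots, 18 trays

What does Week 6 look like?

Pots: 24, 26, 28, 30, 32 → 34 (+2 each step).
Trays: 30, 31, 24, 25, 18 → 19 (alternating steps +1, −7, +1, −7, …).
Putting it together: 34 pots, 19 trays.

34 pots, 19 trays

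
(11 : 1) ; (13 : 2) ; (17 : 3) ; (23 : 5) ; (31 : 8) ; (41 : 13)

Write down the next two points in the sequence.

(53 : 21), (67 : 34)

First part: 11, 13, 17, 23, 31, 41 → 53 → 67 (differences are 2, 4, 6, … (increasing by 2 each time)).
For the second part, each term is the sum of the two before it: 1, 2, 3, 5, 8, 13 → 21 → 34.
So the next two points are (53 : 21) and (67 : 34).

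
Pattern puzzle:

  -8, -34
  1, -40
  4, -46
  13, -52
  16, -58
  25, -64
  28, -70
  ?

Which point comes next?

37, -76

First coordinate: alternating steps +9, +3, +9, +3, …; -8, 1, 4, 13, 16, 25, 28 → 37.
Second coordinate: −6 each step; -34, -40, -46, -52, -58, -64, -70 → -76.
Combining the parts gives 37, -76.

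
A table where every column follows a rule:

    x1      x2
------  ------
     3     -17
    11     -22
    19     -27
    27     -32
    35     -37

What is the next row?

Column x1 goes 3, 11, 19, 27, 35 → 43 (+8 each step).
Column x2: −5 each step; -17, -22, -27, -32, -37 → -42.
Combining the parts gives 43  -42.

43  -42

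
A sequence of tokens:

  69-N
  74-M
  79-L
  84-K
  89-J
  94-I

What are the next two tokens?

First component: +5 each step; 69, 74, 79, 84, 89, 94 → 99 → 104.
Letter: letters move back 1 place in the alphabet; N, M, L, K, J, I → H → G.
So the next two tokens are 99-H and 104-G.

99-H, 104-G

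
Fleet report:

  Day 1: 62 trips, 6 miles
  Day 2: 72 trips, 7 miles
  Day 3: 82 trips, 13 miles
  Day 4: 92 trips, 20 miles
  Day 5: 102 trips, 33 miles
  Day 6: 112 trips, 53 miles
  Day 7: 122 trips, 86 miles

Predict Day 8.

132 trips, 139 miles

For the trips, +10 each step: 62, 72, 82, 92, 102, 112, 122 → 132.
Miles — each term is the sum of the two before it: 6, 7, 13, 20, 33, 53, 86 → 139.
Combining the parts gives 132 trips, 139 miles.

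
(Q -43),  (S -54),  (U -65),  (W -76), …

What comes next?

For the letter, letters move forward 2 places in the alphabet: Q, S, U, W → Y.
Second part goes -43, -54, -65, -76 → -87 (−11 each step).
Putting it together: (Y -87).

(Y -87)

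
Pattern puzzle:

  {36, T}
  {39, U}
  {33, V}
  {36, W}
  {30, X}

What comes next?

First slot: 36, 39, 33, 36, 30 → 33 (alternating steps +3, −6, +3, −6, …).
Letter: letters move forward 1 place in the alphabet; T, U, V, W, X → Y.
So the next point is {33, Y}.

{33, Y}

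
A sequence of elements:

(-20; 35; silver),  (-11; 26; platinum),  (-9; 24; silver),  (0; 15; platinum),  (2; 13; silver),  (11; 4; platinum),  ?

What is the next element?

(13; 2; silver)

First slot: alternating steps +9, +2, +9, +2, …, so -20, -11, -9, 0, 2, 11 → 13.
Second slot goes 35, 26, 24, 15, 13, 4 → 2 (together with the first slot always sums to 15).
Metal: silver, platinum, silver, platinum, silver, platinum → silver (alternates silver ↔ platinum).
So the next element is (13; 2; silver).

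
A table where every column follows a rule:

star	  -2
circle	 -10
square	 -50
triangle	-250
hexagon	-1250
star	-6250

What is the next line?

Shape: repeats star → circle → square → triangle → hexagon; star, circle, square, triangle, hexagon, star → circle.
Second component: ×5 each step; -2, -10, -50, -250, -1250, -6250 → -31250.
Combining the parts gives circle  -31250.

circle  -31250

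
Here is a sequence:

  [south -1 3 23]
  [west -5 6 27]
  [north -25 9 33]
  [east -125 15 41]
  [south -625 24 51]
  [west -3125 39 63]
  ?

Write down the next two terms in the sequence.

[north -15625 63 77], [east -78125 102 93]

For the direction, repeats south → west → north → east: south, west, north, east, south, west → north → east.
Second part: ×5 each step; -1, -5, -25, -125, -625, -3125 → -15625 → -78125.
Third part: each term is the sum of the two before it, so 3, 6, 9, 15, 24, 39 → 63 → 102.
Fourth part: 23, 27, 33, 41, 51, 63 → 77 → 93 (differences are 4, 6, 8, … (increasing by 2 each time)).
Putting the parts together: [north -15625 63 77] and then [east -78125 102 93].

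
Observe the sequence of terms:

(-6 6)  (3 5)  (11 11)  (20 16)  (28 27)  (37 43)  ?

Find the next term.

First part: -6, 3, 11, 20, 28, 37 → 45 (alternating steps +9, +8, +9, +8, …).
Second part goes 6, 5, 11, 16, 27, 43 → 70 (each term is the sum of the two before it).
Putting it together: (45 70).

(45 70)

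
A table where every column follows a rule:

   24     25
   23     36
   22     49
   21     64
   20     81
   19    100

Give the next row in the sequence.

18  121

First component: 24, 23, 22, 21, 20, 19 → 18 (−1 each step).
Second component goes 25, 36, 49, 64, 81, 100 → 121 (perfect squares: 5², 6², 7², …).
Putting it together: 18  121.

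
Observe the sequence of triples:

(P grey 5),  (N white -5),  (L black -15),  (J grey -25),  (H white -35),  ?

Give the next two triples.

Letter: letters move back 2 places in the alphabet; P, N, L, J, H → F → D.
Shade: repeats grey → white → black; grey, white, black, grey, white → black → grey.
For the third coordinate, −10 each step: 5, -5, -15, -25, -35 → -45 → -55.
So the next two triples are (F black -45) and (D grey -55).

(F black -45), (D grey -55)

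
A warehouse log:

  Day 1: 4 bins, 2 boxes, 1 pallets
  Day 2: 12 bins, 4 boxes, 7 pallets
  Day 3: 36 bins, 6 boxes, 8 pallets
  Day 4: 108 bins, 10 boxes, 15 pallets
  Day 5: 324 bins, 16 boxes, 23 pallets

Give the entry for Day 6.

For the bins, ×3 each step: 4, 12, 36, 108, 324 → 972.
Boxes goes 2, 4, 6, 10, 16 → 26 (each term is the sum of the two before it).
For the pallets, each term is the sum of the two before it: 1, 7, 8, 15, 23 → 38.
Combining the parts gives 972 bins, 26 boxes, 38 pallets.

972 bins, 26 boxes, 38 pallets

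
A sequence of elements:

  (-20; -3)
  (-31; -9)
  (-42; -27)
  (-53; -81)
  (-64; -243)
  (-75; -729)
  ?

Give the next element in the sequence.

(-86; -2187)

First part: -20, -31, -42, -53, -64, -75 → -86 (−11 each step).
Second part: ×3 each step, so -3, -9, -27, -81, -243, -729 → -2187.
Combining the parts gives (-86; -2187).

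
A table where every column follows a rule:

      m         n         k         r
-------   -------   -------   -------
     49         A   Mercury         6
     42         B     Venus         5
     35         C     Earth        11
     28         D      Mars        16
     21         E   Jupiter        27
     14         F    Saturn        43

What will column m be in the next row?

7

Column m: −7 each step; 49, 42, 35, 28, 21, 14 → 7.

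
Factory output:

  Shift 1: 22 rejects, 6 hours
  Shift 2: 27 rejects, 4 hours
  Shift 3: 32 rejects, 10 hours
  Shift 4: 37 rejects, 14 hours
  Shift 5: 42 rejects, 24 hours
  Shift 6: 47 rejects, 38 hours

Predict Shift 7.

Rejects: 22, 27, 32, 37, 42, 47 → 52 (+5 each step).
Hours — each term is the sum of the two before it: 6, 4, 10, 14, 24, 38 → 62.
So the next row is 52 rejects, 62 hours.

52 rejects, 62 hours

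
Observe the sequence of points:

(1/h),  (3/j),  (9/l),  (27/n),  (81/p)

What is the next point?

(243/r)

First coordinate — ×3 each step: 1, 3, 9, 27, 81 → 243.
Letter: letters move forward 2 places in the alphabet, so h, j, l, n, p → r.
So the next point is (243/r).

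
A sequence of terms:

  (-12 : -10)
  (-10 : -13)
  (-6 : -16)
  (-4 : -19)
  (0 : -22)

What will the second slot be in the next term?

-25

Second slot goes -10, -13, -16, -19, -22 → -25 (−3 each step).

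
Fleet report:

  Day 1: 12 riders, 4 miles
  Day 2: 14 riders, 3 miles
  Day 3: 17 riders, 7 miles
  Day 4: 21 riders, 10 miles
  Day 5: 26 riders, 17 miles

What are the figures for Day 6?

Riders — differences are 2, 3, 4, … (increasing by 1 each time): 12, 14, 17, 21, 26 → 32.
Miles: each term is the sum of the two before it; 4, 3, 7, 10, 17 → 27.
Combining the parts gives 32 riders, 27 miles.

32 riders, 27 miles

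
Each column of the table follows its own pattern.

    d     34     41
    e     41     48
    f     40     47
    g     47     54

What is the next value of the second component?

Second component: alternating steps +7, −1, +7, −1, …, so 34, 41, 40, 47 → 46.

46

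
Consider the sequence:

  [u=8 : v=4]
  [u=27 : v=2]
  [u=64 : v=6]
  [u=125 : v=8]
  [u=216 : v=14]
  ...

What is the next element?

[u=343 : v=22]

U goes 8, 27, 64, 125, 216 → 343 (perfect cubes: 2³, 3³, 4³, …).
For the v, each term is the sum of the two before it: 4, 2, 6, 8, 14 → 22.
Putting it together: [u=343 : v=22].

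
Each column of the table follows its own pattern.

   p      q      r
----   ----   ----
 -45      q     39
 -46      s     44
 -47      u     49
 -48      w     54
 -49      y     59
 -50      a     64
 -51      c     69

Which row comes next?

Column p — −1 each step: -45, -46, -47, -48, -49, -50, -51 → -52.
Column q: letters move forward 2 places in the alphabet, wrapping Z→A, so q, s, u, w, y, a, c → e.
For the column r, +5 each step: 39, 44, 49, 54, 59, 64, 69 → 74.
So the next row is -52  e  74.

-52  e  74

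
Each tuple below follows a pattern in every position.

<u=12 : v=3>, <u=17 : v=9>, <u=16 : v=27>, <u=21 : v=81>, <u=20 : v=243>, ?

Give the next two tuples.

U: alternating steps +5, −1, +5, −1, …; 12, 17, 16, 21, 20 → 25 → 24.
V goes 3, 9, 27, 81, 243 → 729 → 2187 (×3 each step).
Putting the parts together: <u=25 : v=729> and then <u=24 : v=2187>.

<u=25 : v=729>, <u=24 : v=2187>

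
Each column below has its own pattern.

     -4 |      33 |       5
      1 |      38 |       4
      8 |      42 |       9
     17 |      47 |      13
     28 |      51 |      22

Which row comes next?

41  56  35

For the first component, differences are 5, 7, 9, … (increasing by 2 each time): -4, 1, 8, 17, 28 → 41.
Second component: alternating steps +5, +4, +5, +4, …; 33, 38, 42, 47, 51 → 56.
Third component: 5, 4, 9, 13, 22 → 35 (each term is the sum of the two before it).
Putting it together: 41  56  35.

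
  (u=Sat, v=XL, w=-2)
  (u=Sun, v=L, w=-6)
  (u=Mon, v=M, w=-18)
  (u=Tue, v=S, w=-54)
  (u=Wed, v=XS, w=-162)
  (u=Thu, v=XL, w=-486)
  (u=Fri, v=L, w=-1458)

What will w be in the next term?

-4374

W: -2, -6, -18, -54, -162, -486, -1458 → -4374 (×3 each step).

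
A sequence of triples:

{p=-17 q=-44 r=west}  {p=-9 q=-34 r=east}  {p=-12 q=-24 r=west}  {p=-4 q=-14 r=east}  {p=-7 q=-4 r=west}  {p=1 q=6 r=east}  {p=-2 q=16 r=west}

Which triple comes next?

P: alternating steps +8, −3, +8, −3, …, so -17, -9, -12, -4, -7, 1, -2 → 6.
Q: -44, -34, -24, -14, -4, 6, 16 → 26 (+10 each step).
R: west, east, west, east, west, east, west → east (alternates west ↔ east).
So the next triple is {p=6 q=26 r=east}.

{p=6 q=26 r=east}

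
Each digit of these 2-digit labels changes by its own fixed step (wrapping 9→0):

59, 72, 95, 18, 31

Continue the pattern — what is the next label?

54

For the first digit, +2 each step, mod 10: 5, 7, 9, 1, 3 → 5.
For the second digit, +3 each step, mod 10: 9, 2, 5, 8, 1 → 4.
Combining the parts gives 54.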